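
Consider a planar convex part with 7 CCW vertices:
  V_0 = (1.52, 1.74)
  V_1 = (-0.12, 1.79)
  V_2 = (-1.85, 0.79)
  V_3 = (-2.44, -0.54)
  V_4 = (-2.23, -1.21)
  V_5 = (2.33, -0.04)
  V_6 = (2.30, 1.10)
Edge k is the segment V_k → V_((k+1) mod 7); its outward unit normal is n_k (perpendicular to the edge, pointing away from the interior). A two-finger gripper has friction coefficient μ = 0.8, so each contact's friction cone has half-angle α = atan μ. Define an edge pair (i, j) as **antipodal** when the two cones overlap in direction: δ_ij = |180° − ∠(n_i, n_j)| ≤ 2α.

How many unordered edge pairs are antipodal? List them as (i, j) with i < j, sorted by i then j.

count = 10; pairs: (0,3), (0,4), (1,4), (1,5), (2,4), (2,5), (2,6), (3,5), (3,6), (4,6)

α = atan 0.8 = 38.66°;  2α = 77.32°
n_0 = (+0.0305, +0.9995)
n_1 = (-0.5004, +0.8658)
n_2 = (-0.9141, +0.4055)
n_3 = (-0.9542, -0.2991)
n_4 = (+0.2485, -0.9686)
n_5 = (+0.9997, +0.0263)
n_6 = (+0.6343, +0.7731)
  (0,1): δ = 148.22°  ·
  (0,2): δ = 112.18°  ·
  (0,3): δ = 70.85°  ✓
  (0,4): δ = 16.14°  ✓
  (0,5): δ = 93.25°  ·
  (0,6): δ = 142.38°  ·
  (1,2): δ = 143.95°  ·
  (1,3): δ = 102.63°  ·
  (1,4): δ = 15.64°  ✓
  (1,5): δ = 61.48°  ✓
  (1,6): δ = 110.60°  ·
  (2,3): δ = 138.67°  ·
  (2,4): δ = 51.69°  ✓
  (2,5): δ = 25.43°  ✓
  (2,6): δ = 74.55°  ✓
  (3,4): δ = 93.01°  ·
  (3,5): δ = 15.90°  ✓
  (3,6): δ = 33.23°  ✓
  (4,5): δ = 102.88°  ·
  (4,6): δ = 53.76°  ✓
  (5,6): δ = 130.88°  ·
antipodal pairs: 10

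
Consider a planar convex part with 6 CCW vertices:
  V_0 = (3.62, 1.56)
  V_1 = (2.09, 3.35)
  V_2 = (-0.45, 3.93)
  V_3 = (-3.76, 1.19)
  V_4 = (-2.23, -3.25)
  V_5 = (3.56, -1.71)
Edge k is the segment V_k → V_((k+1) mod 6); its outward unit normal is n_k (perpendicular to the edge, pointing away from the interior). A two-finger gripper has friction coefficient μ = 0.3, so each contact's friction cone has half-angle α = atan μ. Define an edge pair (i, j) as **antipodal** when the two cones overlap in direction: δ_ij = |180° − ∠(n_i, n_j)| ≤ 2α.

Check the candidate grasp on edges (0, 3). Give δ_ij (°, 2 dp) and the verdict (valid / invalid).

δ = 21.51°, valid

α = atan 0.3 = 16.70°;  2α = 33.40°
edge 0: e_0 = (-1.53, +1.79);  n_0 = (+0.7602, +0.6497)
edge 3: e_3 = (+1.53, -4.44);  n_3 = (-0.9454, -0.3258)
∠(n_0, n_3) = 158.49°
δ = |180° − 158.49°| = 21.51°
21.51° ≤ 2α = 33.40°  →  valid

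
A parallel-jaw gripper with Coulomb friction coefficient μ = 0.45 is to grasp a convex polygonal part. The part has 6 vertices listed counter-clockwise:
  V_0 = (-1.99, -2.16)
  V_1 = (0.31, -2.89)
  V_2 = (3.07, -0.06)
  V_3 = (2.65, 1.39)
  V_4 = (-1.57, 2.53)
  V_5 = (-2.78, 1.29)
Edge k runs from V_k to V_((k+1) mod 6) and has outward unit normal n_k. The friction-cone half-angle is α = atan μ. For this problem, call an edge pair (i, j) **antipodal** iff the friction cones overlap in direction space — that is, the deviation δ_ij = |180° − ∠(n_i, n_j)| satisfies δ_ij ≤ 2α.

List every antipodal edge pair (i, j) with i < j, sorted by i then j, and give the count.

α = atan 0.45 = 24.23°;  2α = 48.46°
n_0 = (-0.3025, -0.9531)
n_1 = (+0.7159, -0.6982)
n_2 = (+0.9605, +0.2782)
n_3 = (+0.2608, +0.9654)
n_4 = (-0.7157, +0.6984)
n_5 = (-0.9748, -0.2232)
  (0,1): δ = 116.67°  ·
  (0,2): δ = 56.24°  ·
  (0,3): δ = 2.49°  ✓
  (0,4): δ = 63.31°  ·
  (0,5): δ = 120.51°  ·
  (1,2): δ = 119.56°  ·
  (1,3): δ = 60.83°  ·
  (1,4): δ = 0.02°  ✓
  (1,5): δ = 57.18°  ·
  (2,3): δ = 121.27°  ·
  (2,4): δ = 60.45°  ·
  (2,5): δ = 3.26°  ✓
  (3,4): δ = 119.18°  ·
  (3,5): δ = 61.99°  ·
  (4,5): δ = 122.80°  ·
antipodal pairs: 3

count = 3; pairs: (0,3), (1,4), (2,5)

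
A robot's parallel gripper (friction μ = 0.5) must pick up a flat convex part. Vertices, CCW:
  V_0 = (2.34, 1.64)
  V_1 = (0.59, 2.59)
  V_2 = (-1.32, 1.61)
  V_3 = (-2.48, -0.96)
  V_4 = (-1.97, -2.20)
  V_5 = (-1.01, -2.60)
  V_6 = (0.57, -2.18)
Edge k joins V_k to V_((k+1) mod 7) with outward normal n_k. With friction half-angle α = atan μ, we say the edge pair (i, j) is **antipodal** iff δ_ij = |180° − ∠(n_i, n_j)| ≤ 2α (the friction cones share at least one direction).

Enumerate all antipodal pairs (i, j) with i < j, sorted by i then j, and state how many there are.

α = atan 0.5 = 26.57°;  2α = 53.13°
n_0 = (+0.4771, +0.8789)
n_1 = (-0.4565, +0.8897)
n_2 = (-0.9115, +0.4114)
n_3 = (-0.9248, -0.3804)
n_4 = (-0.3846, -0.9231)
n_5 = (+0.2569, -0.9664)
n_6 = (+0.9073, -0.4204)
  (0,1): δ = 124.34°  ·
  (0,2): δ = 85.80°  ·
  (0,3): δ = 39.15°  ✓
  (0,4): δ = 5.88°  ✓
  (0,5): δ = 43.38°  ✓
  (0,6): δ = 93.63°  ·
  (1,2): δ = 141.45°  ·
  (1,3): δ = 94.80°  ·
  (1,4): δ = 49.78°  ✓
  (1,5): δ = 12.28°  ✓
  (1,6): δ = 37.98°  ✓
  (2,3): δ = 133.35°  ·
  (2,4): δ = 88.33°  ·
  (2,5): δ = 50.82°  ✓
  (2,6): δ = 0.57°  ✓
  (3,4): δ = 134.98°  ·
  (3,5): δ = 97.47°  ·
  (3,6): δ = 47.22°  ✓
  (4,5): δ = 142.49°  ·
  (4,6): δ = 92.24°  ·
  (5,6): δ = 129.75°  ·
antipodal pairs: 9

count = 9; pairs: (0,3), (0,4), (0,5), (1,4), (1,5), (1,6), (2,5), (2,6), (3,6)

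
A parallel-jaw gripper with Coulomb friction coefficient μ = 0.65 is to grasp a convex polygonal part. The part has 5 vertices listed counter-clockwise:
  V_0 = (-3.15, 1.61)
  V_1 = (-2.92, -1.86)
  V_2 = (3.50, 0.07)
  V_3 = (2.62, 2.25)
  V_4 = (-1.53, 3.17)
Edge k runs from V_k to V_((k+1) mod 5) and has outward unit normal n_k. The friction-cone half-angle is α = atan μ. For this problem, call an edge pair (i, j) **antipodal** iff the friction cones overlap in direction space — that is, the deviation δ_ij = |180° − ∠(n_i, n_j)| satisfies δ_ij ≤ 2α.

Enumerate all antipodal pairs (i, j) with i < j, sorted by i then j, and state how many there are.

count = 3; pairs: (0,2), (1,3), (1,4)

α = atan 0.65 = 33.02°;  2α = 66.05°
n_0 = (-0.9978, -0.0661)
n_1 = (+0.2879, -0.9577)
n_2 = (+0.9273, +0.3743)
n_3 = (+0.2164, +0.9763)
n_4 = (-0.6936, +0.7203)
  (0,1): δ = 77.06°  ·
  (0,2): δ = 18.19°  ✓
  (0,3): δ = 73.71°  ·
  (0,4): δ = 130.13°  ·
  (1,2): δ = 84.75°  ·
  (1,3): δ = 29.23°  ✓
  (1,4): δ = 27.19°  ✓
  (2,3): δ = 124.48°  ·
  (2,4): δ = 68.06°  ·
  (3,4): δ = 123.58°  ·
antipodal pairs: 3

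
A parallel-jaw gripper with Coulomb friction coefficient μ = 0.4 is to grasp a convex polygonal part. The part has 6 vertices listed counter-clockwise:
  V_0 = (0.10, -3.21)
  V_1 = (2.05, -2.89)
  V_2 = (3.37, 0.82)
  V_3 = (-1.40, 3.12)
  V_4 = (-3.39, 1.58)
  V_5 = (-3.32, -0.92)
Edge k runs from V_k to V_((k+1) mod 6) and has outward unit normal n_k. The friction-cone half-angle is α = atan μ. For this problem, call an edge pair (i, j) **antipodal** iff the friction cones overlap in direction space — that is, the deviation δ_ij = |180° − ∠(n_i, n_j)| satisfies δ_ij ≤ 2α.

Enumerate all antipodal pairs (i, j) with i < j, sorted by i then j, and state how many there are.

α = atan 0.4 = 21.80°;  2α = 43.60°
n_0 = (+0.1619, -0.9868)
n_1 = (+0.9421, -0.3352)
n_2 = (+0.4343, +0.9008)
n_3 = (-0.6120, +0.7908)
n_4 = (-0.9996, -0.0280)
n_5 = (-0.5564, -0.8309)
  (0,1): δ = 118.90°  ·
  (0,2): δ = 35.06°  ✓
  (0,3): δ = 28.42°  ✓
  (0,4): δ = 82.28°  ·
  (0,5): δ = 136.87°  ·
  (1,2): δ = 96.16°  ·
  (1,3): δ = 32.68°  ✓
  (1,4): δ = 21.19°  ✓
  (1,5): δ = 75.78°  ·
  (2,3): δ = 116.52°  ·
  (2,4): δ = 62.65°  ·
  (2,5): δ = 8.06°  ✓
  (3,4): δ = 126.13°  ·
  (3,5): δ = 71.54°  ·
  (4,5): δ = 125.41°  ·
antipodal pairs: 5

count = 5; pairs: (0,2), (0,3), (1,3), (1,4), (2,5)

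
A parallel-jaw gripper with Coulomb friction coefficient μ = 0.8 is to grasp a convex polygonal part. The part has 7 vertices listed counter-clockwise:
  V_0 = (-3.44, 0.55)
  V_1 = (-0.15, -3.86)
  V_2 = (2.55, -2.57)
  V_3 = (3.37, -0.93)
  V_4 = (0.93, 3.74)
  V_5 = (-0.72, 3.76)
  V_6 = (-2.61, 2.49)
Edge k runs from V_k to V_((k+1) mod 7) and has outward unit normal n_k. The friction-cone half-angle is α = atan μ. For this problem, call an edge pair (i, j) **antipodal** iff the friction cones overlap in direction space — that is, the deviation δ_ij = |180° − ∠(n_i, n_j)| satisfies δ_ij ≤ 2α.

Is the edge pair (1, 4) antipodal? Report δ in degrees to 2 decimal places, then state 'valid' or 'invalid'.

δ = 26.23°, valid

α = atan 0.8 = 38.66°;  2α = 77.32°
edge 1: e_1 = (+2.70, +1.29);  n_1 = (+0.4311, -0.9023)
edge 4: e_4 = (-1.65, +0.02);  n_4 = (+0.0121, +0.9999)
∠(n_1, n_4) = 153.77°
δ = |180° − 153.77°| = 26.23°
26.23° ≤ 2α = 77.32°  →  valid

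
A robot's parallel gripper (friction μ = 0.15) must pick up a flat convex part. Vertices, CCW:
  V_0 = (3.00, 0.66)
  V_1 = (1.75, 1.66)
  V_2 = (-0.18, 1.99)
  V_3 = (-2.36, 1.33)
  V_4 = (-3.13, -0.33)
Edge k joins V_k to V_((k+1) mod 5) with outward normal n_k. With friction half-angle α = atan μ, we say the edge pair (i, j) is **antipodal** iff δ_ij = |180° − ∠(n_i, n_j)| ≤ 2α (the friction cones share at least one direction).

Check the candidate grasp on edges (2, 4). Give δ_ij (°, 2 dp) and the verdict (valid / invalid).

δ = 7.67°, valid

α = atan 0.15 = 8.53°;  2α = 17.06°
edge 2: e_2 = (-2.18, -0.66);  n_2 = (-0.2898, +0.9571)
edge 4: e_4 = (+6.13, +0.99);  n_4 = (+0.1594, -0.9872)
∠(n_2, n_4) = 172.33°
δ = |180° − 172.33°| = 7.67°
7.67° ≤ 2α = 17.06°  →  valid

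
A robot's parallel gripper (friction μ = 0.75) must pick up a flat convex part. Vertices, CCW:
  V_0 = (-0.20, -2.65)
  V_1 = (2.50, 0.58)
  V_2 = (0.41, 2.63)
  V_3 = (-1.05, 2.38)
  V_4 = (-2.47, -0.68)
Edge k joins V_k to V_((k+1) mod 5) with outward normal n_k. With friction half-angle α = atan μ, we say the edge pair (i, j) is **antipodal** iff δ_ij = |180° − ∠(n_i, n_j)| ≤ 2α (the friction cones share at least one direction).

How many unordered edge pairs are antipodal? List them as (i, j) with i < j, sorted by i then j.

count = 5; pairs: (0,2), (0,3), (1,3), (1,4), (2,4)

α = atan 0.75 = 36.87°;  2α = 73.74°
n_0 = (+0.7672, -0.6414)
n_1 = (+0.7002, +0.7139)
n_2 = (-0.1688, +0.9857)
n_3 = (-0.9071, +0.4209)
n_4 = (-0.6554, -0.7552)
  (0,1): δ = 94.55°  ·
  (0,2): δ = 40.39°  ✓
  (0,3): δ = 15.00°  ✓
  (0,4): δ = 88.94°  ·
  (1,2): δ = 125.84°  ·
  (1,3): δ = 70.45°  ✓
  (1,4): δ = 3.49°  ✓
  (2,3): δ = 124.61°  ·
  (2,4): δ = 50.67°  ✓
  (3,4): δ = 106.06°  ·
antipodal pairs: 5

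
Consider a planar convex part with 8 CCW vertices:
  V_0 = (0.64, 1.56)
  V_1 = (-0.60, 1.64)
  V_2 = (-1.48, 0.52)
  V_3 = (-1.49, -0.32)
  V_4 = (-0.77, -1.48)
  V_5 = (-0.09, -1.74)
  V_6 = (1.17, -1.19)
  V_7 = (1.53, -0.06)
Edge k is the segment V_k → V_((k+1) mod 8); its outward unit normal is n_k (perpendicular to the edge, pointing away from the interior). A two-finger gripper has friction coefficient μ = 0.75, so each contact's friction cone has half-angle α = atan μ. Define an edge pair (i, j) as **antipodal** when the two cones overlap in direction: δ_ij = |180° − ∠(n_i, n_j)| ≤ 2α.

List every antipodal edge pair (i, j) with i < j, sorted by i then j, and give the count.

α = atan 0.75 = 36.87°;  2α = 73.74°
n_0 = (+0.0644, +0.9979)
n_1 = (-0.7863, +0.6178)
n_2 = (-0.9999, +0.0119)
n_3 = (-0.8496, -0.5274)
n_4 = (-0.3571, -0.9341)
n_5 = (+0.4001, -0.9165)
n_6 = (+0.9528, -0.3036)
n_7 = (+0.8764, +0.4815)
  (0,1): δ = 124.47°  ·
  (0,2): δ = 86.99°  ·
  (0,3): δ = 54.48°  ✓
  (0,4): δ = 17.23°  ✓
  (0,5): δ = 27.27°  ✓
  (0,6): δ = 76.02°  ·
  (0,7): δ = 122.48°  ·
  (1,2): δ = 142.52°  ·
  (1,3): δ = 110.02°  ·
  (1,4): δ = 72.77°  ✓
  (1,5): δ = 28.26°  ✓
  (1,6): δ = 20.49°  ✓
  (1,7): δ = 66.94°  ✓
  (2,3): δ = 147.49°  ·
  (2,4): δ = 110.24°  ·
  (2,5): δ = 65.74°  ✓
  (2,6): δ = 16.99°  ✓
  (2,7): δ = 29.47°  ✓
  (3,4): δ = 142.75°  ·
  (3,5): δ = 98.25°  ·
  (3,6): δ = 49.50°  ✓
  (3,7): δ = 3.04°  ✓
  (4,5): δ = 135.49°  ·
  (4,6): δ = 86.75°  ·
  (4,7): δ = 40.29°  ✓
  (5,6): δ = 131.25°  ·
  (5,7): δ = 84.80°  ·
  (6,7): δ = 133.55°  ·
antipodal pairs: 13

count = 13; pairs: (0,3), (0,4), (0,5), (1,4), (1,5), (1,6), (1,7), (2,5), (2,6), (2,7), (3,6), (3,7), (4,7)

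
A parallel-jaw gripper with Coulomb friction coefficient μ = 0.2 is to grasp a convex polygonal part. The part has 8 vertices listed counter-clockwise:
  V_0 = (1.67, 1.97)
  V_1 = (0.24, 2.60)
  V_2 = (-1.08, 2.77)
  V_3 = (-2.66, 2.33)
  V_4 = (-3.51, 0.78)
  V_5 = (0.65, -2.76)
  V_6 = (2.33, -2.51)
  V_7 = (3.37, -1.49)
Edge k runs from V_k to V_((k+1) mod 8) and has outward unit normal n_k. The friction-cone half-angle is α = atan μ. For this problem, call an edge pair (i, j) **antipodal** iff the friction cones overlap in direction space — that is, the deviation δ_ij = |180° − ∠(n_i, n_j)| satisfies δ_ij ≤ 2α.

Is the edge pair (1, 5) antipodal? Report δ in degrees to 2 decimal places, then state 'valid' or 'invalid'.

α = atan 0.2 = 11.31°;  2α = 22.62°
edge 1: e_1 = (-1.32, +0.17);  n_1 = (+0.1277, +0.9918)
edge 5: e_5 = (+1.68, +0.25);  n_5 = (+0.1472, -0.9891)
∠(n_1, n_5) = 164.20°
δ = |180° − 164.20°| = 15.80°
15.80° ≤ 2α = 22.62°  →  valid

δ = 15.80°, valid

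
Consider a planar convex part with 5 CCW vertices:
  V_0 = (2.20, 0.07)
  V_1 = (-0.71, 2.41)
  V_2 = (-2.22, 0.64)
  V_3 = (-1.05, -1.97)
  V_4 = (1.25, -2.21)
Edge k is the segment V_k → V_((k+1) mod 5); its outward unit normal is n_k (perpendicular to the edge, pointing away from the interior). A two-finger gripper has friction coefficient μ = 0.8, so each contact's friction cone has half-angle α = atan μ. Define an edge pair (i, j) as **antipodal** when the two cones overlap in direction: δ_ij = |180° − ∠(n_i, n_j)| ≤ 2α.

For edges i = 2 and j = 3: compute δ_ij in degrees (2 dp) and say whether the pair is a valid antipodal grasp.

α = atan 0.8 = 38.66°;  2α = 77.32°
edge 2: e_2 = (+1.17, -2.61);  n_2 = (-0.9125, -0.4091)
edge 3: e_3 = (+2.30, -0.24);  n_3 = (-0.1038, -0.9946)
∠(n_2, n_3) = 59.90°
δ = |180° − 59.90°| = 120.10°
120.10° > 2α = 77.32°  →  invalid

δ = 120.10°, invalid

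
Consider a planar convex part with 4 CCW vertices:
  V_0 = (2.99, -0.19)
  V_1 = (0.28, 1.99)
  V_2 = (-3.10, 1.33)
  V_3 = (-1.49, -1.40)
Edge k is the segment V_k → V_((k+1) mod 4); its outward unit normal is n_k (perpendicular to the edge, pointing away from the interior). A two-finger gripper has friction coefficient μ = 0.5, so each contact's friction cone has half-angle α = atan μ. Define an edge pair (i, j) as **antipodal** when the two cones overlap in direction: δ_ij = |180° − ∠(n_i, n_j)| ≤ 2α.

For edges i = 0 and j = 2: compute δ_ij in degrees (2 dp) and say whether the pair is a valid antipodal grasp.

α = atan 0.5 = 26.57°;  2α = 53.13°
edge 0: e_0 = (-2.71, +2.18);  n_0 = (+0.6268, +0.7792)
edge 2: e_2 = (+1.61, -2.73);  n_2 = (-0.8614, -0.5080)
∠(n_0, n_2) = 159.34°
δ = |180° − 159.34°| = 20.66°
20.66° ≤ 2α = 53.13°  →  valid

δ = 20.66°, valid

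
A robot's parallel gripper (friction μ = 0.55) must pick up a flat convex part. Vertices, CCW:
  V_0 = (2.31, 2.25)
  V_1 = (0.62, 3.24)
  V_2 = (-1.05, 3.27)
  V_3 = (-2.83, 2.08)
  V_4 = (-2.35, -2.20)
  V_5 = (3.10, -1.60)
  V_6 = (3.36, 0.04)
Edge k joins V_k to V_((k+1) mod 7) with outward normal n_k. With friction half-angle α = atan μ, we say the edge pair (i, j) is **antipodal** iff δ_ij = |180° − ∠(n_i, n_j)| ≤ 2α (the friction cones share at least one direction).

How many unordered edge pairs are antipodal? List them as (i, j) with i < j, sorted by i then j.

count = 7; pairs: (0,3), (0,4), (1,4), (2,4), (2,5), (3,5), (3,6)

α = atan 0.55 = 28.81°;  2α = 57.62°
n_0 = (+0.5055, +0.8629)
n_1 = (+0.0180, +0.9998)
n_2 = (-0.5558, +0.8313)
n_3 = (-0.9938, -0.1115)
n_4 = (+0.1094, -0.9940)
n_5 = (+0.9877, -0.1566)
n_6 = (+0.9032, +0.4291)
  (0,1): δ = 150.67°  ·
  (0,2): δ = 115.87°  ·
  (0,3): δ = 53.24°  ✓
  (0,4): δ = 36.64°  ✓
  (0,5): δ = 111.35°  ·
  (0,6): δ = 145.77°  ·
  (1,2): δ = 145.21°  ·
  (1,3): δ = 82.57°  ·
  (1,4): δ = 7.31°  ✓
  (1,5): δ = 82.02°  ·
  (1,6): δ = 116.44°  ·
  (2,3): δ = 117.37°  ·
  (2,4): δ = 27.48°  ✓
  (2,5): δ = 47.23°  ✓
  (2,6): δ = 81.65°  ·
  (3,4): δ = 90.12°  ·
  (3,5): δ = 15.41°  ✓
  (3,6): δ = 19.01°  ✓
  (4,5): δ = 105.29°  ·
  (4,6): δ = 70.87°  ·
  (5,6): δ = 145.58°  ·
antipodal pairs: 7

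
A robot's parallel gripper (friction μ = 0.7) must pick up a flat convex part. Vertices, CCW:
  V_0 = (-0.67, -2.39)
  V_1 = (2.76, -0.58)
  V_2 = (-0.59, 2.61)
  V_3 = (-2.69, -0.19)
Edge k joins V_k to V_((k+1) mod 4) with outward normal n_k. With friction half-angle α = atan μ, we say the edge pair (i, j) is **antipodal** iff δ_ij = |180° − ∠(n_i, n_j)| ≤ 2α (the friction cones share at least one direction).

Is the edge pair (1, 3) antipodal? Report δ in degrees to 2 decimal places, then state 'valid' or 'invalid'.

α = atan 0.7 = 34.99°;  2α = 69.98°
edge 1: e_1 = (-3.35, +3.19);  n_1 = (+0.6896, +0.7242)
edge 3: e_3 = (+2.02, -2.20);  n_3 = (-0.7366, -0.6763)
∠(n_1, n_3) = 176.16°
δ = |180° − 176.16°| = 3.84°
3.84° ≤ 2α = 69.98°  →  valid

δ = 3.84°, valid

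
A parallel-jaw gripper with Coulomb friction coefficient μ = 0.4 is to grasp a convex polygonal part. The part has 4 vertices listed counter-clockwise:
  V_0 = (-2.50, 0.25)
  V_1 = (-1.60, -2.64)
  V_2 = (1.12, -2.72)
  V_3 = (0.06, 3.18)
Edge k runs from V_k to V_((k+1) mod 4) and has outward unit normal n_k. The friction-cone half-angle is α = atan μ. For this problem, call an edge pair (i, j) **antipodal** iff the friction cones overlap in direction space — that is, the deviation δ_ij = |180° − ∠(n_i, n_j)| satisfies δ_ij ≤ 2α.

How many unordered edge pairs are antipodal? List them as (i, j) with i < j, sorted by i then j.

α = atan 0.4 = 21.80°;  2α = 43.60°
n_0 = (-0.9548, -0.2973)
n_1 = (-0.0294, -0.9996)
n_2 = (+0.9842, +0.1768)
n_3 = (-0.7531, +0.6580)
  (0,1): δ = 108.98°  ·
  (0,2): δ = 7.11°  ✓
  (0,3): δ = 121.56°  ·
  (1,2): δ = 78.13°  ·
  (1,3): δ = 50.54°  ·
  (2,3): δ = 51.33°  ·
antipodal pairs: 1

count = 1; pairs: (0,2)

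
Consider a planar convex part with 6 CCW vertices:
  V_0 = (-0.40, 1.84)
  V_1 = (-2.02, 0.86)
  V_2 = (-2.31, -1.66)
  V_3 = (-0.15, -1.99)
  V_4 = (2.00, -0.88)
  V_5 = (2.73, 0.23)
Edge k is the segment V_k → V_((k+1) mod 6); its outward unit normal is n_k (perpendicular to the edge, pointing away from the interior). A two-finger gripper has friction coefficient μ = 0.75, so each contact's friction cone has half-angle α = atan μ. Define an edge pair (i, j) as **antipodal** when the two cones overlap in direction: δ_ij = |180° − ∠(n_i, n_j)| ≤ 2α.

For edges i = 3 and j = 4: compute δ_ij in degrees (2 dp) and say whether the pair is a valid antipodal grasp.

δ = 150.64°, invalid

α = atan 0.75 = 36.87°;  2α = 73.74°
edge 3: e_3 = (+2.15, +1.11);  n_3 = (+0.4587, -0.8886)
edge 4: e_4 = (+0.73, +1.11);  n_4 = (+0.8355, -0.5495)
∠(n_3, n_4) = 29.36°
δ = |180° − 29.36°| = 150.64°
150.64° > 2α = 73.74°  →  invalid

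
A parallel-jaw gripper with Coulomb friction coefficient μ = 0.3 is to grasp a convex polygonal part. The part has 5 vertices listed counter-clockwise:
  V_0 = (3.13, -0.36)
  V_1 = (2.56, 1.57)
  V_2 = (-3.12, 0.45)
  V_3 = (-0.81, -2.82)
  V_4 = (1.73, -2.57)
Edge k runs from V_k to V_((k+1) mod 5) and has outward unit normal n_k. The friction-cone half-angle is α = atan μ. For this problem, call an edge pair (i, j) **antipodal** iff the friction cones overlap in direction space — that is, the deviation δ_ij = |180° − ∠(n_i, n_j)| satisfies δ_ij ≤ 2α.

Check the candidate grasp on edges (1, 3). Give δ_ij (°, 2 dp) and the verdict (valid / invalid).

α = atan 0.3 = 16.70°;  2α = 33.40°
edge 1: e_1 = (-5.68, -1.12);  n_1 = (-0.1935, +0.9811)
edge 3: e_3 = (+2.54, +0.25);  n_3 = (+0.0980, -0.9952)
∠(n_1, n_3) = 174.47°
δ = |180° − 174.47°| = 5.53°
5.53° ≤ 2α = 33.40°  →  valid

δ = 5.53°, valid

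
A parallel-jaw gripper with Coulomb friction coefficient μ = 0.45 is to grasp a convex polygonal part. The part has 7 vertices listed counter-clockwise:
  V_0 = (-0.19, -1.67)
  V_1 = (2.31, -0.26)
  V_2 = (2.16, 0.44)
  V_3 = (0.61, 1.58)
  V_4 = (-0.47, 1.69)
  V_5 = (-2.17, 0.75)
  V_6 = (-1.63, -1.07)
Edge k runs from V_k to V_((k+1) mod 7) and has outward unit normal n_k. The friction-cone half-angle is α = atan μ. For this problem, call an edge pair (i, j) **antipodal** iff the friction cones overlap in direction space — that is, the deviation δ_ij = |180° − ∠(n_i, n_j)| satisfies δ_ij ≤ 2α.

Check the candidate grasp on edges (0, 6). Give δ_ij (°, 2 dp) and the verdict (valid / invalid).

δ = 127.96°, invalid

α = atan 0.45 = 24.23°;  2α = 48.46°
edge 0: e_0 = (+2.50, +1.41);  n_0 = (+0.4913, -0.8710)
edge 6: e_6 = (+1.44, -0.60);  n_6 = (-0.3846, -0.9231)
∠(n_0, n_6) = 52.04°
δ = |180° − 52.04°| = 127.96°
127.96° > 2α = 48.46°  →  invalid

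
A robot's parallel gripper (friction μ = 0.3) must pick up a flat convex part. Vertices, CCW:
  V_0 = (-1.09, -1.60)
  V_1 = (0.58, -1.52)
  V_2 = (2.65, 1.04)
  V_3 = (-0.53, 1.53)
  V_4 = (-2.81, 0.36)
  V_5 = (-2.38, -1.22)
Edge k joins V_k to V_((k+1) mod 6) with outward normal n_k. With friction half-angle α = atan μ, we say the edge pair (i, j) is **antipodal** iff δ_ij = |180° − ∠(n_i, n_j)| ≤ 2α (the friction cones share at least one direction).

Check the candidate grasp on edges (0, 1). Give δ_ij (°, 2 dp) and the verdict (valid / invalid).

δ = 131.70°, invalid

α = atan 0.3 = 16.70°;  2α = 33.40°
edge 0: e_0 = (+1.67, +0.08);  n_0 = (+0.0478, -0.9989)
edge 1: e_1 = (+2.07, +2.56);  n_1 = (+0.7776, -0.6288)
∠(n_0, n_1) = 48.30°
δ = |180° − 48.30°| = 131.70°
131.70° > 2α = 33.40°  →  invalid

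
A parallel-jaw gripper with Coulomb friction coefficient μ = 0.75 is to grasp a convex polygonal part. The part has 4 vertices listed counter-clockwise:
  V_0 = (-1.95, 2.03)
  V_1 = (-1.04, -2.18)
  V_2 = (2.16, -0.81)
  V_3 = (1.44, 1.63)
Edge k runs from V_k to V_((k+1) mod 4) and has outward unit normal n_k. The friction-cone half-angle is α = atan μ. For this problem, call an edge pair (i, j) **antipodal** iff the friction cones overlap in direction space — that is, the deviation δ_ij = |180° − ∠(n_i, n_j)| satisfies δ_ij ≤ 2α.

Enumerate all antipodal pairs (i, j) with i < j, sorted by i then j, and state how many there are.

count = 3; pairs: (0,2), (0,3), (1,3)

α = atan 0.75 = 36.87°;  2α = 73.74°
n_0 = (-0.9774, -0.2113)
n_1 = (+0.3936, -0.9193)
n_2 = (+0.9591, +0.2830)
n_3 = (+0.1172, +0.9931)
  (0,1): δ = 79.02°  ·
  (0,2): δ = 4.24°  ✓
  (0,3): δ = 71.07°  ✓
  (1,2): δ = 96.74°  ·
  (1,3): δ = 29.91°  ✓
  (2,3): δ = 113.17°  ·
antipodal pairs: 3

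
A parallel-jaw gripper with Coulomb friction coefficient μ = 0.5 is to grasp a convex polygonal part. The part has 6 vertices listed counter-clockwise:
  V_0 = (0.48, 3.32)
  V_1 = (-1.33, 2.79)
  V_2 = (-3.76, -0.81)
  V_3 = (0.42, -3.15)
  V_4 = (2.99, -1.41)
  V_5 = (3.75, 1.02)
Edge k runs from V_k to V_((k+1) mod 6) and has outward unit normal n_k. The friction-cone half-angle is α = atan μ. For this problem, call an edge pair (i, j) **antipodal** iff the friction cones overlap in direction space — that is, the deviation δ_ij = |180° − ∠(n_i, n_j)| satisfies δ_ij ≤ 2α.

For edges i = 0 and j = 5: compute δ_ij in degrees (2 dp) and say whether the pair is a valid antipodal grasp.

δ = 128.56°, invalid

α = atan 0.5 = 26.57°;  2α = 53.13°
edge 0: e_0 = (-1.81, -0.53);  n_0 = (-0.2810, +0.9597)
edge 5: e_5 = (-3.27, +2.30);  n_5 = (+0.5753, +0.8179)
∠(n_0, n_5) = 51.44°
δ = |180° − 51.44°| = 128.56°
128.56° > 2α = 53.13°  →  invalid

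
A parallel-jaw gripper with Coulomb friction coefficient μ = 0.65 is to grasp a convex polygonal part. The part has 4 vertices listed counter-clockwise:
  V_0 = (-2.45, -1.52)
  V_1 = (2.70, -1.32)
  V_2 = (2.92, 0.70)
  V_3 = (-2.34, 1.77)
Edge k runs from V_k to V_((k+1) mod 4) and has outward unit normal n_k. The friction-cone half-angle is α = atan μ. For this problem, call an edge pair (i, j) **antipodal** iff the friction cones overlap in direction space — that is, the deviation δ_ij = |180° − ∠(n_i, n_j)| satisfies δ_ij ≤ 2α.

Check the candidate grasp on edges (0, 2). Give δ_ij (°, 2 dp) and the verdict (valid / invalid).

α = atan 0.65 = 33.02°;  2α = 66.05°
edge 0: e_0 = (+5.15, +0.20);  n_0 = (+0.0388, -0.9992)
edge 2: e_2 = (-5.26, +1.07);  n_2 = (+0.1993, +0.9799)
∠(n_0, n_2) = 166.28°
δ = |180° − 166.28°| = 13.72°
13.72° ≤ 2α = 66.05°  →  valid

δ = 13.72°, valid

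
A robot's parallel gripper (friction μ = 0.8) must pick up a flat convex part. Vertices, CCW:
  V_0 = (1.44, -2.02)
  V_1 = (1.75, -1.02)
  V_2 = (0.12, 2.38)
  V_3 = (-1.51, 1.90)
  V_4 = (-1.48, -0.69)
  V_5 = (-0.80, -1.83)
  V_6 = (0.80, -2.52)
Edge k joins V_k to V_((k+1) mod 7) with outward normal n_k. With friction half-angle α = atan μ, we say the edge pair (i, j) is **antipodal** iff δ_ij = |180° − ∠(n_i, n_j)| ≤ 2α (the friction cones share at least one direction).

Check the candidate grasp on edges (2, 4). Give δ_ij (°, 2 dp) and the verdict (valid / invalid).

δ = 75.59°, valid

α = atan 0.8 = 38.66°;  2α = 77.32°
edge 2: e_2 = (-1.63, -0.48);  n_2 = (-0.2825, +0.9593)
edge 4: e_4 = (+0.68, -1.14);  n_4 = (-0.8588, -0.5123)
∠(n_2, n_4) = 104.41°
δ = |180° − 104.41°| = 75.59°
75.59° ≤ 2α = 77.32°  →  valid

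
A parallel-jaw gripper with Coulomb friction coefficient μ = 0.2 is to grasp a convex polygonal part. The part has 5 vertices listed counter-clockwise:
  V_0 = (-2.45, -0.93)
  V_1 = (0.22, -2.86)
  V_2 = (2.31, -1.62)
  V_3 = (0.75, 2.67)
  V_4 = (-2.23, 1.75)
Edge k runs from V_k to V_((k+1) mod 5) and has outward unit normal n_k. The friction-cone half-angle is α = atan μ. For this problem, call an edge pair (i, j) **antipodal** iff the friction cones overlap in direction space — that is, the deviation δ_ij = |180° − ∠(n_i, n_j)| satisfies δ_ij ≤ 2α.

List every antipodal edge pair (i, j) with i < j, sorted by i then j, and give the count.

α = atan 0.2 = 11.31°;  2α = 22.62°
n_0 = (-0.5858, -0.8104)
n_1 = (+0.5103, -0.8600)
n_2 = (+0.9398, +0.3417)
n_3 = (-0.2950, +0.9555)
n_4 = (-0.9966, +0.0818)
  (0,1): δ = 113.46°  ·
  (0,2): δ = 34.16°  ·
  (0,3): δ = 53.02°  ·
  (0,4): δ = 121.17°  ·
  (1,2): δ = 100.70°  ·
  (1,3): δ = 13.52°  ✓
  (1,4): δ = 54.63°  ·
  (2,3): δ = 92.83°  ·
  (2,4): δ = 24.68°  ·
  (3,4): δ = 111.85°  ·
antipodal pairs: 1

count = 1; pairs: (1,3)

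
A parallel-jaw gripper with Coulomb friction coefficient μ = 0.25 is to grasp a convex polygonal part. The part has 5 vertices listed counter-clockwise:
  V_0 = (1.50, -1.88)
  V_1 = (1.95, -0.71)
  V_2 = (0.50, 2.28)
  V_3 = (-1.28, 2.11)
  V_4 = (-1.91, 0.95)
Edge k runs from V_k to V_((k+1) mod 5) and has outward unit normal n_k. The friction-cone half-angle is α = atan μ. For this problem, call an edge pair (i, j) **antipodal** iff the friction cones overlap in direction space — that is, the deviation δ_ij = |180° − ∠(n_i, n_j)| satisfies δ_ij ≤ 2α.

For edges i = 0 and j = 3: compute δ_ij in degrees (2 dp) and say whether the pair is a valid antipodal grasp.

δ = 7.47°, valid

α = atan 0.25 = 14.04°;  2α = 28.07°
edge 0: e_0 = (+0.45, +1.17);  n_0 = (+0.9333, -0.3590)
edge 3: e_3 = (-0.63, -1.16);  n_3 = (-0.8788, +0.4773)
∠(n_0, n_3) = 172.53°
δ = |180° − 172.53°| = 7.47°
7.47° ≤ 2α = 28.07°  →  valid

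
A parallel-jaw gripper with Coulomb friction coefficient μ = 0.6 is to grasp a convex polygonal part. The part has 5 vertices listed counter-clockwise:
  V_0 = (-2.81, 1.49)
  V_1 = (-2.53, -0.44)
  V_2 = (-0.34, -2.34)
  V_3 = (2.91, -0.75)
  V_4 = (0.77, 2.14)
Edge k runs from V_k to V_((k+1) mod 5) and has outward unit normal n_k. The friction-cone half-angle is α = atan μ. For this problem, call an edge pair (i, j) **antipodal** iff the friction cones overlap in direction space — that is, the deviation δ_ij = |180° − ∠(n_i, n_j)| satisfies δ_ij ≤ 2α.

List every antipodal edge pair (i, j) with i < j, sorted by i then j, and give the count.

count = 4; pairs: (0,3), (1,3), (1,4), (2,4)

α = atan 0.6 = 30.96°;  2α = 61.93°
n_0 = (-0.9896, -0.1436)
n_1 = (-0.6553, -0.7553)
n_2 = (+0.4395, -0.8983)
n_3 = (+0.8037, +0.5951)
n_4 = (-0.1786, +0.9839)
  (0,1): δ = 139.20°  ·
  (0,2): δ = 72.19°  ·
  (0,3): δ = 28.26°  ✓
  (0,4): δ = 92.04°  ·
  (1,2): δ = 112.99°  ·
  (1,3): δ = 12.54°  ✓
  (1,4): δ = 51.24°  ✓
  (2,3): δ = 79.55°  ·
  (2,4): δ = 15.78°  ✓
  (3,4): δ = 116.23°  ·
antipodal pairs: 4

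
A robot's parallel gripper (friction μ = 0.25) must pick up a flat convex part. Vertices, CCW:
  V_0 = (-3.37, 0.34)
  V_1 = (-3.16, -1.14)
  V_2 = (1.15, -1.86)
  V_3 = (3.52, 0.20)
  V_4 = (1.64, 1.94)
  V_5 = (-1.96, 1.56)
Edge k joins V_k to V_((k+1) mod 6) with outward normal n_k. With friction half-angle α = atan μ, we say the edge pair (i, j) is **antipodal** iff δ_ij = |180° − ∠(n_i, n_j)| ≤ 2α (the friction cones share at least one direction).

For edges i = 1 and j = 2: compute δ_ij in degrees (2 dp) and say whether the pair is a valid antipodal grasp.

δ = 129.52°, invalid

α = atan 0.25 = 14.04°;  2α = 28.07°
edge 1: e_1 = (+4.31, -0.72);  n_1 = (-0.1648, -0.9863)
edge 2: e_2 = (+2.37, +2.06);  n_2 = (+0.6560, -0.7547)
∠(n_1, n_2) = 50.48°
δ = |180° − 50.48°| = 129.52°
129.52° > 2α = 28.07°  →  invalid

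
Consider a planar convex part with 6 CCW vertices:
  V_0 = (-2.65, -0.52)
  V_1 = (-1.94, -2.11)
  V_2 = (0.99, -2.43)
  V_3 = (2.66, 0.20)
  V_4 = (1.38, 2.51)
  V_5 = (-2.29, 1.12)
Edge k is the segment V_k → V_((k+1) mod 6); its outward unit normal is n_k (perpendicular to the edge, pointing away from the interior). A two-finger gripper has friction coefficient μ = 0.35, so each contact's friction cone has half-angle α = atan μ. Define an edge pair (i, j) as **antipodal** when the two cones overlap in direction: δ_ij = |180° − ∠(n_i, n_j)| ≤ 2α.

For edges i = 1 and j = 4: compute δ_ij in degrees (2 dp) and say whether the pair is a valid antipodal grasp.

α = atan 0.35 = 19.29°;  2α = 38.58°
edge 1: e_1 = (+2.93, -0.32);  n_1 = (-0.1086, -0.9941)
edge 4: e_4 = (-3.67, -1.39);  n_4 = (-0.3542, +0.9352)
∠(n_1, n_4) = 153.02°
δ = |180° − 153.02°| = 26.98°
26.98° ≤ 2α = 38.58°  →  valid

δ = 26.98°, valid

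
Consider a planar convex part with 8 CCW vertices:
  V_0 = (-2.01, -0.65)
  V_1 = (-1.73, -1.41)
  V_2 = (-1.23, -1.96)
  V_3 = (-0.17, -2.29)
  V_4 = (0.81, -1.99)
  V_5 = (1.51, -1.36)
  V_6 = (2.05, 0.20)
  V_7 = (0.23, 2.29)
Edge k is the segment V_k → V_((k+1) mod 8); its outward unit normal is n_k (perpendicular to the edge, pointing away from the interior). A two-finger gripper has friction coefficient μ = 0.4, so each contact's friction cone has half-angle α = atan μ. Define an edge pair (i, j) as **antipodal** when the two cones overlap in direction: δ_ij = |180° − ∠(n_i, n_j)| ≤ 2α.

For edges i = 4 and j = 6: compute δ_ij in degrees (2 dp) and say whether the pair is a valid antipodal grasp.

α = atan 0.4 = 21.80°;  2α = 43.60°
edge 4: e_4 = (+0.70, +0.63);  n_4 = (+0.6690, -0.7433)
edge 6: e_6 = (-1.82, +2.09);  n_6 = (+0.7541, +0.6567)
∠(n_4, n_6) = 89.06°
δ = |180° − 89.06°| = 90.94°
90.94° > 2α = 43.60°  →  invalid

δ = 90.94°, invalid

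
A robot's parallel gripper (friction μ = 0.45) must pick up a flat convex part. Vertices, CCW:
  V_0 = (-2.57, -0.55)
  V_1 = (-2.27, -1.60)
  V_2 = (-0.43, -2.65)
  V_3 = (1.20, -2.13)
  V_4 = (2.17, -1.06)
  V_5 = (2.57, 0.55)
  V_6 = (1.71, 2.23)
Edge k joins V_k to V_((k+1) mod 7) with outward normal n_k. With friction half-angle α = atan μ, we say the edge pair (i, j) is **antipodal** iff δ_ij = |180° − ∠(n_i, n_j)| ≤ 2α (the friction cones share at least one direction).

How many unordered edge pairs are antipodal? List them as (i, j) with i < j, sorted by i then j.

count = 6; pairs: (0,4), (0,5), (1,5), (2,6), (3,6), (4,6)

α = atan 0.45 = 24.23°;  2α = 48.46°
n_0 = (-0.9615, -0.2747)
n_1 = (-0.4956, -0.8685)
n_2 = (+0.3039, -0.9527)
n_3 = (+0.7409, -0.6716)
n_4 = (+0.9705, -0.2411)
n_5 = (+0.8901, +0.4557)
n_6 = (-0.5447, +0.8386)
  (0,1): δ = 135.66°  ·
  (0,2): δ = 88.25°  ·
  (0,3): δ = 58.14°  ·
  (0,4): δ = 29.90°  ✓
  (0,5): δ = 11.16°  ✓
  (0,6): δ = 107.06°  ·
  (1,2): δ = 132.60°  ·
  (1,3): δ = 102.48°  ·
  (1,4): δ = 74.24°  ·
  (1,5): δ = 33.18°  ✓
  (1,6): δ = 62.72°  ·
  (2,3): δ = 149.89°  ·
  (2,4): δ = 121.65°  ·
  (2,5): δ = 80.59°  ·
  (2,6): δ = 15.31°  ✓
  (3,4): δ = 151.76°  ·
  (3,5): δ = 110.70°  ·
  (3,6): δ = 14.80°  ✓
  (4,5): δ = 138.94°  ·
  (4,6): δ = 43.04°  ✓
  (5,6): δ = 84.10°  ·
antipodal pairs: 6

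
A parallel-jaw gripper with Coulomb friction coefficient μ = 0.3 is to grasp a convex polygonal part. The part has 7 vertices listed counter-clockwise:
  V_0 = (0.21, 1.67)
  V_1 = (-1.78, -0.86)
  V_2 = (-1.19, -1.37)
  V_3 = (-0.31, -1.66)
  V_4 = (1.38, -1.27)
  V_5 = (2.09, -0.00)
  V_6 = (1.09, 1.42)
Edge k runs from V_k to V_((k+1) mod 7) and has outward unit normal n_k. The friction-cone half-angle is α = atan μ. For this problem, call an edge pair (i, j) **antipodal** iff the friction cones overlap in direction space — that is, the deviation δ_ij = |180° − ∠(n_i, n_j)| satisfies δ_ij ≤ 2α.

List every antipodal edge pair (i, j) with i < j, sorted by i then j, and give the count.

count = 5; pairs: (0,4), (1,5), (1,6), (2,6), (3,6)

α = atan 0.3 = 16.70°;  2α = 33.40°
n_0 = (-0.7860, +0.6182)
n_1 = (-0.6540, -0.7565)
n_2 = (-0.3130, -0.9498)
n_3 = (+0.2249, -0.9744)
n_4 = (+0.8729, -0.4880)
n_5 = (+0.8176, +0.5758)
n_6 = (+0.2733, +0.9619)
  (0,1): δ = 92.65°  ·
  (0,2): δ = 70.05°  ·
  (0,3): δ = 38.82°  ·
  (0,4): δ = 8.98°  ✓
  (0,5): δ = 73.34°  ·
  (0,6): δ = 112.33°  ·
  (1,2): δ = 157.40°  ·
  (1,3): δ = 126.17°  ·
  (1,4): δ = 78.37°  ·
  (1,5): δ = 14.01°  ✓
  (1,6): δ = 24.98°  ✓
  (2,3): δ = 148.77°  ·
  (2,4): δ = 100.97°  ·
  (2,5): δ = 36.61°  ·
  (2,6): δ = 2.38°  ✓
  (3,4): δ = 132.20°  ·
  (3,5): δ = 67.84°  ·
  (3,6): δ = 28.85°  ✓
  (4,5): δ = 115.64°  ·
  (4,6): δ = 76.65°  ·
  (5,6): δ = 141.01°  ·
antipodal pairs: 5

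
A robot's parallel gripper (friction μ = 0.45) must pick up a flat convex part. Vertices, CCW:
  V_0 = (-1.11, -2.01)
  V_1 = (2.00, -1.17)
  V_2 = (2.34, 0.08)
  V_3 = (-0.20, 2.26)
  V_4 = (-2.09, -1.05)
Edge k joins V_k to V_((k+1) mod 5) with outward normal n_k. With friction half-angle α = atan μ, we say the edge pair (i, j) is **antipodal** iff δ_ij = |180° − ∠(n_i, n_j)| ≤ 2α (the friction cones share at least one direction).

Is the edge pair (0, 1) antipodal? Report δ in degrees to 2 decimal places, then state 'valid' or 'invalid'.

δ = 120.33°, invalid

α = atan 0.45 = 24.23°;  2α = 48.46°
edge 0: e_0 = (+3.11, +0.84);  n_0 = (+0.2608, -0.9654)
edge 1: e_1 = (+0.34, +1.25);  n_1 = (+0.9649, -0.2625)
∠(n_0, n_1) = 59.67°
δ = |180° − 59.67°| = 120.33°
120.33° > 2α = 48.46°  →  invalid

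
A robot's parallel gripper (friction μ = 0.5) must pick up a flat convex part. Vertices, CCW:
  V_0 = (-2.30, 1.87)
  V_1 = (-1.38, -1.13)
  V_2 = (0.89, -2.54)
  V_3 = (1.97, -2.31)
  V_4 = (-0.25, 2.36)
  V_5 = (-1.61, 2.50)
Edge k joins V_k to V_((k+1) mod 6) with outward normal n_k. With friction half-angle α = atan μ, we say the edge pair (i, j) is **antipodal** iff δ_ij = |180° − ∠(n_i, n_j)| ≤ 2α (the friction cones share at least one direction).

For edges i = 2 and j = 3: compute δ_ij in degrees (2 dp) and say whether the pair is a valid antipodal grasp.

δ = 76.60°, invalid

α = atan 0.5 = 26.57°;  2α = 53.13°
edge 2: e_2 = (+1.08, +0.23);  n_2 = (+0.2083, -0.9781)
edge 3: e_3 = (-2.22, +4.67);  n_3 = (+0.9031, +0.4293)
∠(n_2, n_3) = 103.40°
δ = |180° − 103.40°| = 76.60°
76.60° > 2α = 53.13°  →  invalid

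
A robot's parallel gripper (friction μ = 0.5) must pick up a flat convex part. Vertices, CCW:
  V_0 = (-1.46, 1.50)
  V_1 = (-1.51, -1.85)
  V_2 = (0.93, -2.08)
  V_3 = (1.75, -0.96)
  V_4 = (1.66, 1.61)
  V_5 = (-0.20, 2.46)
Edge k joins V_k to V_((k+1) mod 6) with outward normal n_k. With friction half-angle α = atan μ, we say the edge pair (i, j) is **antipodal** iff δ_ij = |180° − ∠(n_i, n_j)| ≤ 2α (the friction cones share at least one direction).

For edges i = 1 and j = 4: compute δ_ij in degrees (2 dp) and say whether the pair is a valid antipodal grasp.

α = atan 0.5 = 26.57°;  2α = 53.13°
edge 1: e_1 = (+2.44, -0.23);  n_1 = (-0.0938, -0.9956)
edge 4: e_4 = (-1.86, +0.85);  n_4 = (+0.4156, +0.9095)
∠(n_1, n_4) = 160.83°
δ = |180° − 160.83°| = 19.17°
19.17° ≤ 2α = 53.13°  →  valid

δ = 19.17°, valid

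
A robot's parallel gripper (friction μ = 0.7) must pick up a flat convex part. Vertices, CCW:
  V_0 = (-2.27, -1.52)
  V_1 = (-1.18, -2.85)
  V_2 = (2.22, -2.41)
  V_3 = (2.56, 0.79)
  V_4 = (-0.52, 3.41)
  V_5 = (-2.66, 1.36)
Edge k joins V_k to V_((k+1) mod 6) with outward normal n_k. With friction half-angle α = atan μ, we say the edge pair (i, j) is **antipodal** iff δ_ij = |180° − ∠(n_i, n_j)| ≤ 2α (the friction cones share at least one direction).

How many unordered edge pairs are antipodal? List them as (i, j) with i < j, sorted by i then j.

α = atan 0.7 = 34.99°;  2α = 69.98°
n_0 = (-0.7734, -0.6339)
n_1 = (+0.1283, -0.9917)
n_2 = (+0.9944, -0.1057)
n_3 = (+0.6479, +0.7617)
n_4 = (-0.6918, +0.7221)
n_5 = (-0.9910, -0.1342)
  (0,1): δ = 121.96°  ·
  (0,2): δ = 45.40°  ✓
  (0,3): δ = 10.28°  ✓
  (0,4): δ = 94.43°  ·
  (0,5): δ = 148.38°  ·
  (1,2): δ = 103.44°  ·
  (1,3): δ = 47.76°  ✓
  (1,4): δ = 36.40°  ✓
  (1,5): δ = 90.34°  ·
  (2,3): δ = 124.32°  ·
  (2,4): δ = 40.17°  ✓
  (2,5): δ = 13.78°  ✓
  (3,4): δ = 95.84°  ·
  (3,5): δ = 41.90°  ✓
  (4,5): δ = 126.06°  ·
antipodal pairs: 7

count = 7; pairs: (0,2), (0,3), (1,3), (1,4), (2,4), (2,5), (3,5)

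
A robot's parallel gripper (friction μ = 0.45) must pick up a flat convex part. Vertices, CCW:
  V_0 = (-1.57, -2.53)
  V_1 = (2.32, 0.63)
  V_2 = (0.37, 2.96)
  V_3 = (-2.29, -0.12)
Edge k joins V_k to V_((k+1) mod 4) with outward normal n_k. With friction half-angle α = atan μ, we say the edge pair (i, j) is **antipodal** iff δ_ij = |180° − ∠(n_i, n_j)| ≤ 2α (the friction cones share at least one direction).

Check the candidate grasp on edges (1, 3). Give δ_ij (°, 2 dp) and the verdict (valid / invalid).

δ = 23.29°, valid

α = atan 0.45 = 24.23°;  2α = 48.46°
edge 1: e_1 = (-1.95, +2.33);  n_1 = (+0.7669, +0.6418)
edge 3: e_3 = (+0.72, -2.41);  n_3 = (-0.9582, -0.2863)
∠(n_1, n_3) = 156.71°
δ = |180° − 156.71°| = 23.29°
23.29° ≤ 2α = 48.46°  →  valid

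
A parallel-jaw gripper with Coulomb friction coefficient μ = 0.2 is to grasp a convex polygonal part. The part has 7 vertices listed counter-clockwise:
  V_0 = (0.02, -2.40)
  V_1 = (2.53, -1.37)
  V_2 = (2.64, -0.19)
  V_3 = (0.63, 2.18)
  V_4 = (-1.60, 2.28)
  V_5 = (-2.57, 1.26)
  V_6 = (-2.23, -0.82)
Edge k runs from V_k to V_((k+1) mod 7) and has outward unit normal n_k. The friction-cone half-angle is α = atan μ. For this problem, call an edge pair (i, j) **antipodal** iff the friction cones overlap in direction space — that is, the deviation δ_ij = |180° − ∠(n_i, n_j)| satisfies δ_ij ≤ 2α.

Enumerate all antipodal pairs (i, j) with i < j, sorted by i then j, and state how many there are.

α = atan 0.2 = 11.31°;  2α = 22.62°
n_0 = (+0.3796, -0.9251)
n_1 = (+0.9957, -0.0928)
n_2 = (+0.7627, +0.6468)
n_3 = (+0.0448, +0.9990)
n_4 = (-0.7246, +0.6891)
n_5 = (-0.9869, -0.1613)
n_6 = (-0.5747, -0.8184)
  (0,1): δ = 117.64°  ·
  (0,2): δ = 72.01°  ·
  (0,3): δ = 24.88°  ·
  (0,4): δ = 24.13°  ·
  (0,5): δ = 76.97°  ·
  (0,6): δ = 122.61°  ·
  (1,2): δ = 134.37°  ·
  (1,3): δ = 87.24°  ·
  (1,4): δ = 38.23°  ·
  (1,5): δ = 14.61°  ✓
  (1,6): δ = 60.25°  ·
  (2,3): δ = 132.87°  ·
  (2,4): δ = 83.86°  ·
  (2,5): δ = 31.02°  ·
  (2,6): δ = 14.62°  ✓
  (3,4): δ = 130.99°  ·
  (3,5): δ = 78.15°  ·
  (3,6): δ = 32.51°  ·
  (4,5): δ = 127.16°  ·
  (4,6): δ = 81.52°  ·
  (5,6): δ = 134.36°  ·
antipodal pairs: 2

count = 2; pairs: (1,5), (2,6)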